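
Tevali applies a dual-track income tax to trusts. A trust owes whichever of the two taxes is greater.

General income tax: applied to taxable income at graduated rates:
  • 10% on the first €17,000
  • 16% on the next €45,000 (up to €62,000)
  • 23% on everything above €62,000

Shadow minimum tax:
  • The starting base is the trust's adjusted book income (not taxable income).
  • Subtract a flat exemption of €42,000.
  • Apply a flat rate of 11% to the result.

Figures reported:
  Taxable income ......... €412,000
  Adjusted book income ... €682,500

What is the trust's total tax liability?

€89,400

Shadow minimum tax:
  Base (adjusted book income): €682,500
  Less exemption €42,000 → base €640,500
  €640,500 × 11% = €70,455

General income tax:
  €17,000 × 10% = €1,700
  €45,000 × 16% = €7,200
  €350,000 × 23% = €80,500
  → €89,400

€89,400 > €70,455, so the general income tax governs.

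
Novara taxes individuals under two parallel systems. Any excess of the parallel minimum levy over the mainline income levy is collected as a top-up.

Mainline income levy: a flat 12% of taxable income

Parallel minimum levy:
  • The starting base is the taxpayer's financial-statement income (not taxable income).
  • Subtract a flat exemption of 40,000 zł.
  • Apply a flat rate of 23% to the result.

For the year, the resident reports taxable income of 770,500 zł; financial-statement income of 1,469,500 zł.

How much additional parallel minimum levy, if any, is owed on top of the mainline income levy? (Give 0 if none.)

Parallel minimum levy:
  Base (financial-statement income): 1,469,500 zł
  Less exemption 40,000 zł → base 1,429,500 zł
  1,429,500 zł × 23% = 328,785 zł

Mainline income levy:
  770,500 zł × 12% = 92,460 zł

Excess of parallel minimum levy over mainline income levy: 328,785 zł − 92,460 zł = 236,325 zł.

236,325 zł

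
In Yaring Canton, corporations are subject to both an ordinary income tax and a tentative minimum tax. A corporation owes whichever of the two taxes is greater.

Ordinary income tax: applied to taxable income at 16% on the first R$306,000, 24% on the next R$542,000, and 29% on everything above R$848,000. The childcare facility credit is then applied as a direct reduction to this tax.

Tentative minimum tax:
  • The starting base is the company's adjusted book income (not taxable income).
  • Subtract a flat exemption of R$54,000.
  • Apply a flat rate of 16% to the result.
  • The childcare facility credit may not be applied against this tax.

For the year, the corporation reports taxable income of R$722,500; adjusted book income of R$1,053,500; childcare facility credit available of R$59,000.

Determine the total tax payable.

Ordinary income tax:
  R$306,000 × 16% = R$48,960
  R$416,500 × 24% = R$99,960
  → R$148,920
  Less childcare facility credit R$59,000 → R$89,920

Tentative minimum tax:
  Base (adjusted book income): R$1,053,500
  Less exemption R$54,000 → base R$999,500
  R$999,500 × 16% = R$159,920

R$159,920 > R$89,920, so the tentative minimum tax is the binding amount.

R$159,920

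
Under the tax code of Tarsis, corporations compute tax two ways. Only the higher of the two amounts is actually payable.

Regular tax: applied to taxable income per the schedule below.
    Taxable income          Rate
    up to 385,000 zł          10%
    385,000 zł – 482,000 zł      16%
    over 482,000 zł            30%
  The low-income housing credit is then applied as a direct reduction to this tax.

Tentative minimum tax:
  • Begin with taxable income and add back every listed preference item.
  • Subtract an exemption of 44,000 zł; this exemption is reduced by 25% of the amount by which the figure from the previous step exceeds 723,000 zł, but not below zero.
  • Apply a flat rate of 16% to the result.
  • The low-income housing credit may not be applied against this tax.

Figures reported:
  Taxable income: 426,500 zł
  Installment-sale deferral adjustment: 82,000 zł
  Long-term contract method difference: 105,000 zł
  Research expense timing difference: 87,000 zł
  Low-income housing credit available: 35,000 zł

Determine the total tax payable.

Regular tax:
  385,000 zł × 10% = 38,500 zł
  41,500 zł × 16% = 6,640 zł
  → 45,140 zł
  Less low-income housing credit 35,000 zł → 10,140 zł

Tentative minimum tax:
  Adjusted income: 426,500 zł + 82,000 zł + 105,000 zł + 87,000 zł = 700,500 zł
  Exemption: 700,500 zł ≤ 723,000 zł, so full 44,000 zł applies
  Base: 700,500 zł − 44,000 zł = 656,500 zł
  656,500 zł × 16% = 105,040 zł

105,040 zł > 10,140 zł, so the tentative minimum tax is the binding amount.

105,040 zł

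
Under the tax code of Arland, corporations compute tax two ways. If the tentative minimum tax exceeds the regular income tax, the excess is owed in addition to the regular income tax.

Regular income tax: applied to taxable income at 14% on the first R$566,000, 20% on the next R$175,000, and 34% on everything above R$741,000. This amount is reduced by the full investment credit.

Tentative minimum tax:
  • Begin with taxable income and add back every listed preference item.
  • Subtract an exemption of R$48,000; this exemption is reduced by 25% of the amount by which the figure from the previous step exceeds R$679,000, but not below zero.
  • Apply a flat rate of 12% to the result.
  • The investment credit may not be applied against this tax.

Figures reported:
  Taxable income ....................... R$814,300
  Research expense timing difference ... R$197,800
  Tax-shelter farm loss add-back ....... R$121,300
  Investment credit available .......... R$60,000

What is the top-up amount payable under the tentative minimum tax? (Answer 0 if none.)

Tentative minimum tax:
  Adjusted income: R$814,300 + R$197,800 + R$121,300 = R$1,133,400
  Exemption: 25% × (R$1,133,400 − R$679,000) = R$113,600 ≥ R$48,000, so the exemption is fully phased out
  Base: R$1,133,400 − R$0 = R$1,133,400
  R$1,133,400 × 12% = R$136,008

Regular income tax:
  R$566,000 × 14% = R$79,240
  R$175,000 × 20% = R$35,000
  R$73,300 × 34% = R$24,922
  → R$139,162
  Less investment credit R$60,000 → R$79,162

Excess of tentative minimum tax over regular income tax: R$136,008 − R$79,162 = R$56,846.

R$56,846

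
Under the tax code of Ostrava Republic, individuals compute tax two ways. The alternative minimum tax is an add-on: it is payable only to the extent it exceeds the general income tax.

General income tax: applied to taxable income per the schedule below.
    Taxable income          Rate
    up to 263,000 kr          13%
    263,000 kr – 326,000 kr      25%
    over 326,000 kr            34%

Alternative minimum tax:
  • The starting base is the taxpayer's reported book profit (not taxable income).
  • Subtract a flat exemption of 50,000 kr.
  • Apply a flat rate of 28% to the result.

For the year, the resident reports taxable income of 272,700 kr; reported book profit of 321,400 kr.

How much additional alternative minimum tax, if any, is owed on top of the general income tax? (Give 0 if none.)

39,377 kr

Alternative minimum tax:
  Base (reported book profit): 321,400 kr
  Less exemption 50,000 kr → base 271,400 kr
  271,400 kr × 28% = 75,992 kr

General income tax:
  263,000 kr × 13% = 34,190 kr
  9,700 kr × 25% = 2,425 kr
  → 36,615 kr

Excess of alternative minimum tax over general income tax: 75,992 kr − 36,615 kr = 39,377 kr.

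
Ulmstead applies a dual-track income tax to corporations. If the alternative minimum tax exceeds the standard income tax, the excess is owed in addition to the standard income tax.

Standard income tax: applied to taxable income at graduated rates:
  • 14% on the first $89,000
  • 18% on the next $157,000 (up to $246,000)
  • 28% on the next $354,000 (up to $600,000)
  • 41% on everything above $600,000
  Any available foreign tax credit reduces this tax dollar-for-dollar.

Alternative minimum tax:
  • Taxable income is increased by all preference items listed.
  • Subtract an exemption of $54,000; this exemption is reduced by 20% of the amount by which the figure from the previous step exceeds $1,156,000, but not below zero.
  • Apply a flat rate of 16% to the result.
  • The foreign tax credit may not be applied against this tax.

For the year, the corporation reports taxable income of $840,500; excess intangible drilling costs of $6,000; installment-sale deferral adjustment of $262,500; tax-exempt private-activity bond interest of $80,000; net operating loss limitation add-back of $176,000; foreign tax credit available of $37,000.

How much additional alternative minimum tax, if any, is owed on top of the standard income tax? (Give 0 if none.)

$15,003

Standard income tax:
  $89,000 × 14% = $12,460
  $157,000 × 18% = $28,260
  $354,000 × 28% = $99,120
  $240,500 × 41% = $98,605
  → $238,445
  Less foreign tax credit $37,000 → $201,445

Alternative minimum tax:
  Adjusted income: $840,500 + $6,000 + $262,500 + $80,000 + $176,000 = $1,365,000
  Exemption: $54,000 − 20% × ($1,365,000 − $1,156,000) = $54,000 − $41,800 = $12,200
  Base: $1,365,000 − $12,200 = $1,352,800
  $1,352,800 × 16% = $216,448

Excess of alternative minimum tax over standard income tax: $216,448 − $201,445 = $15,003.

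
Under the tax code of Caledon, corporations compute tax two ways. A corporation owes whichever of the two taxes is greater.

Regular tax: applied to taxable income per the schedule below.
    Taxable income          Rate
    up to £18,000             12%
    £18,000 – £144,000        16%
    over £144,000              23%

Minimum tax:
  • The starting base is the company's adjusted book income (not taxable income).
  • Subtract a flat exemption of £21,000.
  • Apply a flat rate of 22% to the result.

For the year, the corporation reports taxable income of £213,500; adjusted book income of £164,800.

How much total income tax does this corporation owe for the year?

£38,305

Minimum tax:
  Base (adjusted book income): £164,800
  Less exemption £21,000 → base £143,800
  £143,800 × 22% = £31,636

Regular tax:
  £18,000 × 12% = £2,160
  £126,000 × 16% = £20,160
  £69,500 × 23% = £15,985
  → £38,305

£38,305 > £31,636, so the regular tax governs.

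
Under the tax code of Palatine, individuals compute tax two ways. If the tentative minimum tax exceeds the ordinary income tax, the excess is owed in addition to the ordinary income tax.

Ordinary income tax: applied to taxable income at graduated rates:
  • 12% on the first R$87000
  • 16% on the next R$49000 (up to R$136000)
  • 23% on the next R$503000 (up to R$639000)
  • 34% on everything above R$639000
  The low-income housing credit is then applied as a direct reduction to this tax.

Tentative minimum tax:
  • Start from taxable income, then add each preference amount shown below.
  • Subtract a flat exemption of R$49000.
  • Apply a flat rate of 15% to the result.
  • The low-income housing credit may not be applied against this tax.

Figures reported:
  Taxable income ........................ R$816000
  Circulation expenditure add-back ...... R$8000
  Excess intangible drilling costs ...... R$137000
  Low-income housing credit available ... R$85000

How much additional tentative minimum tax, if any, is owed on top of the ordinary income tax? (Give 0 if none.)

Ordinary income tax:
  R$87000 × 12% = R$10440
  R$49000 × 16% = R$7840
  R$503000 × 23% = R$115690
  R$177000 × 34% = R$60180
  → R$194150
  Less low-income housing credit R$85000 → R$109150

Tentative minimum tax:
  Adjusted income: R$816000 + R$8000 + R$137000 = R$961000
  Less exemption R$49000 → base R$912000
  R$912000 × 15% = R$136800

Excess of tentative minimum tax over ordinary income tax: R$136800 − R$109150 = R$27650.

R$27650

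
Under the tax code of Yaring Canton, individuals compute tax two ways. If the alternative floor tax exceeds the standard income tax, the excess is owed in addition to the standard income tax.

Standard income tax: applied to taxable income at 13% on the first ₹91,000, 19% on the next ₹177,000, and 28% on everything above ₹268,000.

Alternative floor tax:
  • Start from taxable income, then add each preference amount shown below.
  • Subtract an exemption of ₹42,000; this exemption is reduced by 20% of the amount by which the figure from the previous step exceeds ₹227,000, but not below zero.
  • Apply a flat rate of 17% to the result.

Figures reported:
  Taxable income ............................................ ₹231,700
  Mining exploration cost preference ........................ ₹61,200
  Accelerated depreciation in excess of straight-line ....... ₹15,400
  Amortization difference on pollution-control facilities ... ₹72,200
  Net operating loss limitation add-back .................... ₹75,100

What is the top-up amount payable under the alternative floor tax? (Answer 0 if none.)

₹38,889

Alternative floor tax:
  Adjusted income: ₹231,700 + ₹61,200 + ₹15,400 + ₹72,200 + ₹75,100 = ₹455,600
  Exemption: 20% × (₹455,600 − ₹227,000) = ₹45,720 ≥ ₹42,000, so the exemption is fully phased out
  Base: ₹455,600 − ₹0 = ₹455,600
  ₹455,600 × 17% = ₹77,452

Standard income tax:
  ₹91,000 × 13% = ₹11,830
  ₹140,700 × 19% = ₹26,733
  → ₹38,563

Excess of alternative floor tax over standard income tax: ₹77,452 − ₹38,563 = ₹38,889.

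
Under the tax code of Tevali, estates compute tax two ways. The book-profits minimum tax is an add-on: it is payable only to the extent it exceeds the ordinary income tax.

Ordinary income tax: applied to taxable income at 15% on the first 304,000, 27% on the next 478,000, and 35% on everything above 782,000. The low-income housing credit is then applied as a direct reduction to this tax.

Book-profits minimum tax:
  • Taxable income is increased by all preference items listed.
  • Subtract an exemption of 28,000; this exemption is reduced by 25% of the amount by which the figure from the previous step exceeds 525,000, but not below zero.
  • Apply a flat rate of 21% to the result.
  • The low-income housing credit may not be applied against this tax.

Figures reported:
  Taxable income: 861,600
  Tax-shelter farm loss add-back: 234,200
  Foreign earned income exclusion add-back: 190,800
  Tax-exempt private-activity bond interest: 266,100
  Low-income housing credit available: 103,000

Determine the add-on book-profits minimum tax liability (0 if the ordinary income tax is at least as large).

226,547

Ordinary income tax:
  304,000 × 15% = 45,600
  478,000 × 27% = 129,060
  79,600 × 35% = 27,860
  → 202,520
  Less low-income housing credit 103,000 → 99,520

Book-profits minimum tax:
  Adjusted income: 861,600 + 234,200 + 190,800 + 266,100 = 1,552,700
  Exemption: 25% × (1,552,700 − 525,000) = 256,925 ≥ 28,000, so the exemption is fully phased out
  Base: 1,552,700 − 0 = 1,552,700
  1,552,700 × 21% = 326,067

Excess of book-profits minimum tax over ordinary income tax: 326,067 − 99,520 = 226,547.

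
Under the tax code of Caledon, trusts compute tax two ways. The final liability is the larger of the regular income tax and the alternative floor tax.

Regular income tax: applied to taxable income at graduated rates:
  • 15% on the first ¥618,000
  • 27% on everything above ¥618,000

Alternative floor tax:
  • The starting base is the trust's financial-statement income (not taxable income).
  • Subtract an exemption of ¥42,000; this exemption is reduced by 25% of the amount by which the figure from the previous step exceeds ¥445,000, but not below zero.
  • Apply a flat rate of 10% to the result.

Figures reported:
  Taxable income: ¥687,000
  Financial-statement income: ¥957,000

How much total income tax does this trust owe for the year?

Alternative floor tax:
  Base (financial-statement income): ¥957,000
  Exemption: 25% × (¥957,000 − ¥445,000) = ¥128,000 ≥ ¥42,000, so the exemption is fully phased out
  Base: ¥957,000 − ¥0 = ¥957,000
  ¥957,000 × 10% = ¥95,700

Regular income tax:
  ¥618,000 × 15% = ¥92,700
  ¥69,000 × 27% = ¥18,630
  → ¥111,330

¥111,330 > ¥95,700, so the regular income tax governs.

¥111,330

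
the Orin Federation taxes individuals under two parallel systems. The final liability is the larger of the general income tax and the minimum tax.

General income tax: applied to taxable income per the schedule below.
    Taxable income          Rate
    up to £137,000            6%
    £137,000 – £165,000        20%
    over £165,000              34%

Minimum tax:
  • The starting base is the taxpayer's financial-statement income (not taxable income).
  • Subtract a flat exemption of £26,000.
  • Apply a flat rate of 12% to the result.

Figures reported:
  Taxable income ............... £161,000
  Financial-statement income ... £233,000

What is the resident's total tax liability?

£24,840

Minimum tax:
  Base (financial-statement income): £233,000
  Less exemption £26,000 → base £207,000
  £207,000 × 12% = £24,840

General income tax:
  £137,000 × 6% = £8,220
  £24,000 × 20% = £4,800
  → £13,020

£24,840 > £13,020, so the minimum tax is the binding amount.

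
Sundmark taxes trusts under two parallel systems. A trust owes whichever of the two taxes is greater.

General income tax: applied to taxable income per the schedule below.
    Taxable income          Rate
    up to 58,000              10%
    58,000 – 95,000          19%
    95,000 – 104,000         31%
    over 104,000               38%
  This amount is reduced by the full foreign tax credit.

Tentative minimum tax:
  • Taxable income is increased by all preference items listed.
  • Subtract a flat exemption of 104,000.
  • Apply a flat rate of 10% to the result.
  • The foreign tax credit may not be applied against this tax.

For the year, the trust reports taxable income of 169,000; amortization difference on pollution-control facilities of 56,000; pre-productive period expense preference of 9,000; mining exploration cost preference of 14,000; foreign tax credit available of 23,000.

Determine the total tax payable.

17,320

Tentative minimum tax:
  Adjusted income: 169,000 + 56,000 + 9,000 + 14,000 = 248,000
  Less exemption 104,000 → base 144,000
  144,000 × 10% = 14,400

General income tax:
  58,000 × 10% = 5,800
  37,000 × 19% = 7,030
  9,000 × 31% = 2,790
  65,000 × 38% = 24,700
  → 40,320
  Less foreign tax credit 23,000 → 17,320

17,320 > 14,400, so the general income tax governs.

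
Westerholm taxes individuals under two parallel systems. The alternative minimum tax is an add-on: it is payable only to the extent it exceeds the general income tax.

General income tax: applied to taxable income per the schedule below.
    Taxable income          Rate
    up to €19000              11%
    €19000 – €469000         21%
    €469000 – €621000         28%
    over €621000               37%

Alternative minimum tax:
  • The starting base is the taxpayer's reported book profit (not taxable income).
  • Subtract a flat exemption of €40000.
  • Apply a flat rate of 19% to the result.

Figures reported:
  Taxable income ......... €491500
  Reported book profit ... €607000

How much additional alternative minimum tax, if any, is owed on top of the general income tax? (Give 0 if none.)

€4840

General income tax:
  €19000 × 11% = €2090
  €450000 × 21% = €94500
  €22500 × 28% = €6300
  → €102890

Alternative minimum tax:
  Base (reported book profit): €607000
  Less exemption €40000 → base €567000
  €567000 × 19% = €107730

Excess of alternative minimum tax over general income tax: €107730 − €102890 = €4840.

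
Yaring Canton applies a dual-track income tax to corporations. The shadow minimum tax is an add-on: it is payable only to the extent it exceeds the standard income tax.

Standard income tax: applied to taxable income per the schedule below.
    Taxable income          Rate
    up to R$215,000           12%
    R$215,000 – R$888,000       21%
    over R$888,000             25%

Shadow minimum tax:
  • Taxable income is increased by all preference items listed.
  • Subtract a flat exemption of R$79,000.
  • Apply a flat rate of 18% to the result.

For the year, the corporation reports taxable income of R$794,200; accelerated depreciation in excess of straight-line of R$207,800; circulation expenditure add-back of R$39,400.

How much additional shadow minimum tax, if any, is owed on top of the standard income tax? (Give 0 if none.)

R$25,800

Shadow minimum tax:
  Adjusted income: R$794,200 + R$207,800 + R$39,400 = R$1,041,400
  Less exemption R$79,000 → base R$962,400
  R$962,400 × 18% = R$173,232

Standard income tax:
  R$215,000 × 12% = R$25,800
  R$579,200 × 21% = R$121,632
  → R$147,432

Excess of shadow minimum tax over standard income tax: R$173,232 − R$147,432 = R$25,800.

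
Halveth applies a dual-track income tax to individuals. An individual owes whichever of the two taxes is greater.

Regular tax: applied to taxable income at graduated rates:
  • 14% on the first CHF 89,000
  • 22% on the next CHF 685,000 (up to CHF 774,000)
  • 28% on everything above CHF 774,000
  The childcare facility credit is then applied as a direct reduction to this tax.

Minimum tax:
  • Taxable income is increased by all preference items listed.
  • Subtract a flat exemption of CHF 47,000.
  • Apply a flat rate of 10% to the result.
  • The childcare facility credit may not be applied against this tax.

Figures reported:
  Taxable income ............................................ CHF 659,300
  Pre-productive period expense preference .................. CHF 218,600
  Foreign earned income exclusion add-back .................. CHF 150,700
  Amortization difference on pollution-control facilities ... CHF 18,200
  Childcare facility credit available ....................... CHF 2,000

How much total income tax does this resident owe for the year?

Minimum tax:
  Adjusted income: CHF 659,300 + CHF 218,600 + CHF 150,700 + CHF 18,200 = CHF 1,046,800
  Less exemption CHF 47,000 → base CHF 999,800
  CHF 999,800 × 10% = CHF 99,980

Regular tax:
  CHF 89,000 × 14% = CHF 12,460
  CHF 570,300 × 22% = CHF 125,466
  → CHF 137,926
  Less childcare facility credit CHF 2,000 → CHF 135,926

CHF 135,926 > CHF 99,980, so the regular tax governs.

CHF 135,926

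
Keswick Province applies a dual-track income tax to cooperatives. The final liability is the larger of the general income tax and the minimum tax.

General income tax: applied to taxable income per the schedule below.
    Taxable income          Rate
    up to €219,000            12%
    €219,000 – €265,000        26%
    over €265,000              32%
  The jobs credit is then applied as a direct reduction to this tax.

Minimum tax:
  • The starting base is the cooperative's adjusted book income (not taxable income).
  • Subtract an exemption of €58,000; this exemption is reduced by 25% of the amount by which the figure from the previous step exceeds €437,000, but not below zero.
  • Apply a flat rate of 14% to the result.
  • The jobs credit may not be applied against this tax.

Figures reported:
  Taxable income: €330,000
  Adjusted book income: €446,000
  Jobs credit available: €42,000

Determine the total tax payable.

€54,635

General income tax:
  €219,000 × 12% = €26,280
  €46,000 × 26% = €11,960
  €65,000 × 32% = €20,800
  → €59,040
  Less jobs credit €42,000 → €17,040

Minimum tax:
  Base (adjusted book income): €446,000
  Exemption: €58,000 − 25% × (€446,000 − €437,000) = €58,000 − €2,250 = €55,750
  Base: €446,000 − €55,750 = €390,250
  €390,250 × 14% = €54,635

€54,635 > €17,040, so the minimum tax is the binding amount.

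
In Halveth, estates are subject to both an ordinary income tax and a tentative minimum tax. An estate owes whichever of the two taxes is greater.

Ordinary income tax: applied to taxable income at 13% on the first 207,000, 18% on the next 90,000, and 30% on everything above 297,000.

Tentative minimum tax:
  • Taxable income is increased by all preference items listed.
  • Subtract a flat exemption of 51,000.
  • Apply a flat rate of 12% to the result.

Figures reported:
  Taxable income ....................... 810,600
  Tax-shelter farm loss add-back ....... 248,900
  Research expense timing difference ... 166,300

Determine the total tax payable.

Ordinary income tax:
  207,000 × 13% = 26,910
  90,000 × 18% = 16,200
  513,600 × 30% = 154,080
  → 197,190

Tentative minimum tax:
  Adjusted income: 810,600 + 248,900 + 166,300 = 1,225,800
  Less exemption 51,000 → base 1,174,800
  1,174,800 × 12% = 140,976

197,190 > 140,976, so the ordinary income tax governs.

197,190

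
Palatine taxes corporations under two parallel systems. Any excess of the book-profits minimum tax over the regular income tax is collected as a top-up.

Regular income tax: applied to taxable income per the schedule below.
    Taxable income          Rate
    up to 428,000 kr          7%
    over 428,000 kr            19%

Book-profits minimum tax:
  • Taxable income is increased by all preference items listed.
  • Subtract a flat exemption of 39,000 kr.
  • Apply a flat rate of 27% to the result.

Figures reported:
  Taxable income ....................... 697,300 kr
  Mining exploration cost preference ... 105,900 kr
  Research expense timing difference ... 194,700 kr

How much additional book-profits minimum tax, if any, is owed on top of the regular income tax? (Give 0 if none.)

Regular income tax:
  428,000 kr × 7% = 29,960 kr
  269,300 kr × 19% = 51,167 kr
  → 81,127 kr

Book-profits minimum tax:
  Adjusted income: 697,300 kr + 105,900 kr + 194,700 kr = 997,900 kr
  Less exemption 39,000 kr → base 958,900 kr
  958,900 kr × 27% = 258,903 kr

Excess of book-profits minimum tax over regular income tax: 258,903 kr − 81,127 kr = 177,776 kr.

177,776 kr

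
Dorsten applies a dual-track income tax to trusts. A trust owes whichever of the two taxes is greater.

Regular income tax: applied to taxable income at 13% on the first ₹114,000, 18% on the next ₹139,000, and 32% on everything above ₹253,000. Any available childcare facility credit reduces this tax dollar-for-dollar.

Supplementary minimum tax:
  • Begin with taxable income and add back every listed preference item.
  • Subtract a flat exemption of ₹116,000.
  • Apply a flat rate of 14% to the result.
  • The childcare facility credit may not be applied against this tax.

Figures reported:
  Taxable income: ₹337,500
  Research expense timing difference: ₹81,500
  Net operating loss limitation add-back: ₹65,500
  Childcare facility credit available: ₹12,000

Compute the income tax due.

Regular income tax:
  ₹114,000 × 13% = ₹14,820
  ₹139,000 × 18% = ₹25,020
  ₹84,500 × 32% = ₹27,040
  → ₹66,880
  Less childcare facility credit ₹12,000 → ₹54,880

Supplementary minimum tax:
  Adjusted income: ₹337,500 + ₹81,500 + ₹65,500 = ₹484,500
  Less exemption ₹116,000 → base ₹368,500
  ₹368,500 × 14% = ₹51,590

₹54,880 > ₹51,590, so the regular income tax governs.

₹54,880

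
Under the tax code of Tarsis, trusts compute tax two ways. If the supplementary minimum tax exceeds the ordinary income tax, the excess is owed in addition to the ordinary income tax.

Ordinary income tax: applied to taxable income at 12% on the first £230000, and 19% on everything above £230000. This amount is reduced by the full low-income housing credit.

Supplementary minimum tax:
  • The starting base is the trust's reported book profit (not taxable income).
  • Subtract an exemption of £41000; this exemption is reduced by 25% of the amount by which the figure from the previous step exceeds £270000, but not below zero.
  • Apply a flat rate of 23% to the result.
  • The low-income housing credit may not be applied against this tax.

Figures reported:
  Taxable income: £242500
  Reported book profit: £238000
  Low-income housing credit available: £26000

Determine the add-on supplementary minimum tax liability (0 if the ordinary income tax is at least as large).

£41335

Ordinary income tax:
  £230000 × 12% = £27600
  £12500 × 19% = £2375
  → £29975
  Less low-income housing credit £26000 → £3975

Supplementary minimum tax:
  Base (reported book profit): £238000
  Exemption: £238000 ≤ £270000, so full £41000 applies
  Base: £238000 − £41000 = £197000
  £197000 × 23% = £45310

Excess of supplementary minimum tax over ordinary income tax: £45310 − £3975 = £41335.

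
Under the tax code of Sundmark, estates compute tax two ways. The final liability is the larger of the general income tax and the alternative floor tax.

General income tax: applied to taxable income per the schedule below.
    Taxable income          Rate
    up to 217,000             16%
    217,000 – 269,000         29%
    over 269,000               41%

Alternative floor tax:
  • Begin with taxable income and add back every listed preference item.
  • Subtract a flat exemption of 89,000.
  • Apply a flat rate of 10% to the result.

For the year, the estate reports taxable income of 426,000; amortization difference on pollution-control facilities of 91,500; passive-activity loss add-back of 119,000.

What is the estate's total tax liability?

General income tax:
  217,000 × 16% = 34,720
  52,000 × 29% = 15,080
  157,000 × 41% = 64,370
  → 114,170

Alternative floor tax:
  Adjusted income: 426,000 + 91,500 + 119,000 = 636,500
  Less exemption 89,000 → base 547,500
  547,500 × 10% = 54,750

114,170 > 54,750, so the general income tax governs.

114,170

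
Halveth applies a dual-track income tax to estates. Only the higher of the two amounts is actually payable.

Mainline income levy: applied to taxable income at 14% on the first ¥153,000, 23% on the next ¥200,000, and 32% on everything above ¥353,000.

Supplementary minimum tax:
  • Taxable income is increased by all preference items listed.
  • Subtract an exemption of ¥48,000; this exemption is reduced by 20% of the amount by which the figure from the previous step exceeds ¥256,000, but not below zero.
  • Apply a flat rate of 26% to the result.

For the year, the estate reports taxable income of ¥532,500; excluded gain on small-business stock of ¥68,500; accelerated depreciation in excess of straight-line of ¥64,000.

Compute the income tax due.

¥172,900

Supplementary minimum tax:
  Adjusted income: ¥532,500 + ¥68,500 + ¥64,000 = ¥665,000
  Exemption: 20% × (¥665,000 − ¥256,000) = ¥81,800 ≥ ¥48,000, so the exemption is fully phased out
  Base: ¥665,000 − ¥0 = ¥665,000
  ¥665,000 × 26% = ¥172,900

Mainline income levy:
  ¥153,000 × 14% = ¥21,420
  ¥200,000 × 23% = ¥46,000
  ¥179,500 × 32% = ¥57,440
  → ¥124,860

¥172,900 > ¥124,860, so the supplementary minimum tax is the binding amount.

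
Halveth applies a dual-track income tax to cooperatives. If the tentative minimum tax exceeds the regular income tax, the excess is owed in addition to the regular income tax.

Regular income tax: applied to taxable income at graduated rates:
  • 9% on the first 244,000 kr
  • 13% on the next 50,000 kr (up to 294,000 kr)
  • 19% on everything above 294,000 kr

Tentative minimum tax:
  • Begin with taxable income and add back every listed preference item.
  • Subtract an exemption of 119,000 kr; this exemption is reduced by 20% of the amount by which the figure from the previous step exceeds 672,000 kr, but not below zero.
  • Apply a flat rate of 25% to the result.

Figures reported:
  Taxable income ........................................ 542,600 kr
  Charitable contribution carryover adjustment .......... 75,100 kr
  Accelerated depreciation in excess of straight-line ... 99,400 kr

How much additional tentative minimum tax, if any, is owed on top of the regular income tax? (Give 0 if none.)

Regular income tax:
  244,000 kr × 9% = 21,960 kr
  50,000 kr × 13% = 6,500 kr
  248,600 kr × 19% = 47,234 kr
  → 75,694 kr

Tentative minimum tax:
  Adjusted income: 542,600 kr + 75,100 kr + 99,400 kr = 717,100 kr
  Exemption: 119,000 kr − 20% × (717,100 kr − 672,000 kr) = 119,000 kr − 9,020 kr = 109,980 kr
  Base: 717,100 kr − 109,980 kr = 607,120 kr
  607,120 kr × 25% = 151,780 kr

Excess of tentative minimum tax over regular income tax: 151,780 kr − 75,694 kr = 76,086 kr.

76,086 kr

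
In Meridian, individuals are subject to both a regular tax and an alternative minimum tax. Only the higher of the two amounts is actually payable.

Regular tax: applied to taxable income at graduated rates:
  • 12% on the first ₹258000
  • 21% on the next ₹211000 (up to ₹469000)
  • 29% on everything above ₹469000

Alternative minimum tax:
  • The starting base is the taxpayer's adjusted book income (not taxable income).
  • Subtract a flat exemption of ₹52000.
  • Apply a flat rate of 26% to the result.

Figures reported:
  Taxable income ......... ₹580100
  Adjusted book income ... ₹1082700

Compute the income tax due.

₹267982

Regular tax:
  ₹258000 × 12% = ₹30960
  ₹211000 × 21% = ₹44310
  ₹111100 × 29% = ₹32219
  → ₹107489

Alternative minimum tax:
  Base (adjusted book income): ₹1082700
  Less exemption ₹52000 → base ₹1030700
  ₹1030700 × 26% = ₹267982

₹267982 > ₹107489, so the alternative minimum tax is the binding amount.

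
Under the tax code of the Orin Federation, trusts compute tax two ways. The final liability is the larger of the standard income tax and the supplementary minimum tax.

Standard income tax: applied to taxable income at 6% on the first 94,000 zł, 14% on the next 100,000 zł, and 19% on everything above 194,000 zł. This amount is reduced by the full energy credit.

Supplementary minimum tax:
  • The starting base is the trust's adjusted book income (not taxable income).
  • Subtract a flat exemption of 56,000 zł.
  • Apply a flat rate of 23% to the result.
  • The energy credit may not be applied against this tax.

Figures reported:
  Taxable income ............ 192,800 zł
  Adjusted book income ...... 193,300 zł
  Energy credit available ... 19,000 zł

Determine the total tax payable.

Standard income tax:
  94,000 zł × 6% = 5,640 zł
  98,800 zł × 14% = 13,832 zł
  → 19,472 zł
  Less energy credit 19,000 zł → 472 zł

Supplementary minimum tax:
  Base (adjusted book income): 193,300 zł
  Less exemption 56,000 zł → base 137,300 zł
  137,300 zł × 23% = 31,579 zł

31,579 zł > 472 zł, so the supplementary minimum tax is the binding amount.

31,579 zł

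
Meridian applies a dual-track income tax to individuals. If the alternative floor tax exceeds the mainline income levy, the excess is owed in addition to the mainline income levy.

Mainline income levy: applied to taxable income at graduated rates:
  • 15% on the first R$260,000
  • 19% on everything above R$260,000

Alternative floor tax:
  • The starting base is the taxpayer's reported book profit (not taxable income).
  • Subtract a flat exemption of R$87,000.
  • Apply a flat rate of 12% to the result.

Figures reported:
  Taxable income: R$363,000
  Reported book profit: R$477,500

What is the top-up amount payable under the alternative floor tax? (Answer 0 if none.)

Mainline income levy:
  R$260,000 × 15% = R$39,000
  R$103,000 × 19% = R$19,570
  → R$58,570

Alternative floor tax:
  Base (reported book profit): R$477,500
  Less exemption R$87,000 → base R$390,500
  R$390,500 × 12% = R$46,860

R$46,860 ≤ R$58,570, so no add-on is due.

R$0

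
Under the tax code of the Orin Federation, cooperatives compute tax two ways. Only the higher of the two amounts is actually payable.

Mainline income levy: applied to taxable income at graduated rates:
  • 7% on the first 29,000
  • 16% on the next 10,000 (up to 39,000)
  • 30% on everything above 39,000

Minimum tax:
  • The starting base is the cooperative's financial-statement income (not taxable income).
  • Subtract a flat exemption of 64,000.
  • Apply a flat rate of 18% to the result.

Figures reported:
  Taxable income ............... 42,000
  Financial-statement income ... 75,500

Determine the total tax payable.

4,530

Minimum tax:
  Base (financial-statement income): 75,500
  Less exemption 64,000 → base 11,500
  11,500 × 18% = 2,070

Mainline income levy:
  29,000 × 7% = 2,030
  10,000 × 16% = 1,600
  3,000 × 30% = 900
  → 4,530

4,530 > 2,070, so the mainline income levy governs.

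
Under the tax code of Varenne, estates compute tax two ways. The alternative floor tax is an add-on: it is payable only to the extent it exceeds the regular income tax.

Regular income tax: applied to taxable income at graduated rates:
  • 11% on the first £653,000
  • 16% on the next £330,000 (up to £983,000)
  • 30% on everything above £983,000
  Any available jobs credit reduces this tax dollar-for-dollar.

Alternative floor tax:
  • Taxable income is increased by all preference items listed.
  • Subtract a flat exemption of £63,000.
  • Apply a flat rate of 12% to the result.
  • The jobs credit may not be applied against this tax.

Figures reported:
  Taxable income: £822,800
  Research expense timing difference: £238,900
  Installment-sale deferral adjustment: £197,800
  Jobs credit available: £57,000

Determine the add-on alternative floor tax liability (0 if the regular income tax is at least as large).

£101,582

Alternative floor tax:
  Adjusted income: £822,800 + £238,900 + £197,800 = £1,259,500
  Less exemption £63,000 → base £1,196,500
  £1,196,500 × 12% = £143,580

Regular income tax:
  £653,000 × 11% = £71,830
  £169,800 × 16% = £27,168
  → £98,998
  Less jobs credit £57,000 → £41,998

Excess of alternative floor tax over regular income tax: £143,580 − £41,998 = £101,582.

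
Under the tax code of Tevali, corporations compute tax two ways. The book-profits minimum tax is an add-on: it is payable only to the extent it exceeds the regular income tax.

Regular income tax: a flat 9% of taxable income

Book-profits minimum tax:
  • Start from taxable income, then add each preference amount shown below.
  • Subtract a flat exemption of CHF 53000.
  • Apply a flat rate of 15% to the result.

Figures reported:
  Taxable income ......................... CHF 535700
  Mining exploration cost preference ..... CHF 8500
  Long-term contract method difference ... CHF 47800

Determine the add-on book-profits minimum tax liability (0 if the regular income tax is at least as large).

Book-profits minimum tax:
  Adjusted income: CHF 535700 + CHF 8500 + CHF 47800 = CHF 592000
  Less exemption CHF 53000 → base CHF 539000
  CHF 539000 × 15% = CHF 80850

Regular income tax:
  CHF 535700 × 9% = CHF 48213

Excess of book-profits minimum tax over regular income tax: CHF 80850 − CHF 48213 = CHF 32637.

CHF 32637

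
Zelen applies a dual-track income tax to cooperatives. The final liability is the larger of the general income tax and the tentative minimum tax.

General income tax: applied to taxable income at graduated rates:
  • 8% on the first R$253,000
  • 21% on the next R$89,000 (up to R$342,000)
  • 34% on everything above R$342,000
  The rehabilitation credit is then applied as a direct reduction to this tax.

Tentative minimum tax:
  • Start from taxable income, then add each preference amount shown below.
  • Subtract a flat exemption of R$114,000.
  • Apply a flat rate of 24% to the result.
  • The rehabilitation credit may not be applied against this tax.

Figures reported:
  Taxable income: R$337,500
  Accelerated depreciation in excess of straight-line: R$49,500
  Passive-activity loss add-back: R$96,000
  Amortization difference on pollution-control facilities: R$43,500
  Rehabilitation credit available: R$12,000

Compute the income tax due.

R$99,000

General income tax:
  R$253,000 × 8% = R$20,240
  R$84,500 × 21% = R$17,745
  → R$37,985
  Less rehabilitation credit R$12,000 → R$25,985

Tentative minimum tax:
  Adjusted income: R$337,500 + R$49,500 + R$96,000 + R$43,500 = R$526,500
  Less exemption R$114,000 → base R$412,500
  R$412,500 × 24% = R$99,000

R$99,000 > R$25,985, so the tentative minimum tax is the binding amount.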